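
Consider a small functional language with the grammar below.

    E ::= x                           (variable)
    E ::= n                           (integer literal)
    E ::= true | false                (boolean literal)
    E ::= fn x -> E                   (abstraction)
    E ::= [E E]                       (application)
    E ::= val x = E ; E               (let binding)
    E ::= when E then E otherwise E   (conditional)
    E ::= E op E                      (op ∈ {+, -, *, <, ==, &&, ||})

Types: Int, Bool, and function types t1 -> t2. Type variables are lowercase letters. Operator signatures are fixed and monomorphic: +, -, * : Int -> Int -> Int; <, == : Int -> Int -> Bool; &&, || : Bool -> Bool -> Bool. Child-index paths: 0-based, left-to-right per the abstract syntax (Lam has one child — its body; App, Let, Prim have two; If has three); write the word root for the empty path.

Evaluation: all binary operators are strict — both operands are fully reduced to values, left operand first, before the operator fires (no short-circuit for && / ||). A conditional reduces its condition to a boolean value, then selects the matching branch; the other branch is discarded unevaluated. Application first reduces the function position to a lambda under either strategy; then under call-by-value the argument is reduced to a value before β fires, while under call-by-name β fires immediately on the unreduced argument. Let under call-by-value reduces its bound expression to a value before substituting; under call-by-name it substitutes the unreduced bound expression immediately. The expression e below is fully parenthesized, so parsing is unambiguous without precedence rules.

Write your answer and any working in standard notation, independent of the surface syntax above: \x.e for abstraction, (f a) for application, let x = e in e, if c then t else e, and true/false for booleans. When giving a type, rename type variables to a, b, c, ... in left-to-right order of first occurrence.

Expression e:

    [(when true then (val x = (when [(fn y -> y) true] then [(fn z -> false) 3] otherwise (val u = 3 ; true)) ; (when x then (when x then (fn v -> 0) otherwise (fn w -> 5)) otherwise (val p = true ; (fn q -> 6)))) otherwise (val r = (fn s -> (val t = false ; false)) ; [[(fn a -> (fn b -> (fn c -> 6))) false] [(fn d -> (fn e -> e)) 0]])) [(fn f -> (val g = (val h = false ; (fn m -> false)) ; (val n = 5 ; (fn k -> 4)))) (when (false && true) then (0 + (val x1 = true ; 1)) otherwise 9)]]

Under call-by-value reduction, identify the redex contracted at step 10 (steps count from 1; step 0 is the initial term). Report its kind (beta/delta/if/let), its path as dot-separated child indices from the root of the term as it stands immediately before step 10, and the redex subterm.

Trace:
step 0: ((if true then (let x = (if ((\y.y) true) then ((\z.false) 3) else (let u = 3 in true)) in (if x then (if x then (\v.0) else (\w.5)) else (let p = true in (\q.6)))) else (let r = (\s.(let t = false in false)) in (((\a.(\b.(\c.6))) false) ((\d.(\e.e)) 0)))) ((\f.(let g = (let h = false in (\m.false)) in (let n = 5 in (\k.4)))) (if (false && true) then (0 + (let x1 = true in 1)) else 9)))
step 1: [if@0] ((let x = (if ((\y.y) true) then ((\z.false) 3) else (let u = 3 in true)) in (if x then (if x then (\v.0) else (\w.5)) else (let p = true in (\q.6)))) ((\f.(let g = (let h = false in (\m.false)) in (let n = 5 in (\k.4)))) (if (false && true) then (0 + (let x1 = true in 1)) else 9)))
step 2: [beta@0.0.0] ((let x = (if true then ((\z.false) 3) else (let u = 3 in true)) in (if x then (if x then (\v.0) else (\w.5)) else (let p = true in (\q.6)))) ((\f.(let g = (let h = false in (\m.false)) in (let n = 5 in (\k.4)))) (if (false && true) then (0 + (let x1 = true in 1)) else 9)))
step 3: [if@0.0] ((let x = ((\z.false) 3) in (if x then (if x then (\v.0) else (\w.5)) else (let p = true in (\q.6)))) ((\f.(let g = (let h = false in (\m.false)) in (let n = 5 in (\k.4)))) (if (false && true) then (0 + (let x1 = true in 1)) else 9)))
step 4: [beta@0.0] ((let x = false in (if x then (if x then (\v.0) else (\w.5)) else (let p = true in (\q.6)))) ((\f.(let g = (let h = false in (\m.false)) in (let n = 5 in (\k.4)))) (if (false && true) then (0 + (let x1 = true in 1)) else 9)))
step 5: [let@0] ((if false then (if false then (\v.0) else (\w.5)) else (let p = true in (\q.6))) ((\f.(let g = (let h = false in (\m.false)) in (let n = 5 in (\k.4)))) (if (false && true) then (0 + (let x1 = true in 1)) else 9)))
step 6: [if@0] ((let p = true in (\q.6)) ((\f.(let g = (let h = false in (\m.false)) in (let n = 5 in (\k.4)))) (if (false && true) then (0 + (let x1 = true in 1)) else 9)))
step 7: [let@0] ((\q.6) ((\f.(let g = (let h = false in (\m.false)) in (let n = 5 in (\k.4)))) (if (false && true) then (0 + (let x1 = true in 1)) else 9)))
step 8: [delta@1.1.0] ((\q.6) ((\f.(let g = (let h = false in (\m.false)) in (let n = 5 in (\k.4)))) (if false then (0 + (let x1 = true in 1)) else 9)))
step 9: [if@1.1] ((\q.6) ((\f.(let g = (let h = false in (\m.false)) in (let n = 5 in (\k.4)))) 9))
step 10: [beta@1] ((\q.6) (let g = (let h = false in (\m.false)) in (let n = 5 in (\k.4))))

Answer: beta at 1 : ((\f.(let g = (let h = false in (\m.false)) in (let n = 5 in (\k.4)))) 9)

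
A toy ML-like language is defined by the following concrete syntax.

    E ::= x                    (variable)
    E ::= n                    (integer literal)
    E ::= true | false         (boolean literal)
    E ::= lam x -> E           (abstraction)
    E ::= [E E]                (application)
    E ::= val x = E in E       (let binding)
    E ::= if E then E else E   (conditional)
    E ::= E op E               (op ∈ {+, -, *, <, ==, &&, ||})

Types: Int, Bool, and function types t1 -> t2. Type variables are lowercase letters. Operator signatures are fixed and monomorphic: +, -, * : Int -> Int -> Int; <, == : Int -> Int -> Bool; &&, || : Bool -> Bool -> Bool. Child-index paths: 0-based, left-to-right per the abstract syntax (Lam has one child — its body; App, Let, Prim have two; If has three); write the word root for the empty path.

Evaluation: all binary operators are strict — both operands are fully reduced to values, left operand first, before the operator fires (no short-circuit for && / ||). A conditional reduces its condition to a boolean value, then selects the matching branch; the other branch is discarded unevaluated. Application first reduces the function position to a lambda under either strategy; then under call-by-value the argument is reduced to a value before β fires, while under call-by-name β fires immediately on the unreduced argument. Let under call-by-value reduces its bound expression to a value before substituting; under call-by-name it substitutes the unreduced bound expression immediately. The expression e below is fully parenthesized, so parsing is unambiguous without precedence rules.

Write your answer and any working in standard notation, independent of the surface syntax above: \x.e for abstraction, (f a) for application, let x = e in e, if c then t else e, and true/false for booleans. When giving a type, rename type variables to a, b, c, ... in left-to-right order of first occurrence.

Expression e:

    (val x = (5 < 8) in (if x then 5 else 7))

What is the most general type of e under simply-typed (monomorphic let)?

Trace:
  unify Int ~ Int
  unify Int ~ Int
let x : Bool
x : Bool
  unify Bool ~ Bool
  unify Int ~ Int

Answer: Int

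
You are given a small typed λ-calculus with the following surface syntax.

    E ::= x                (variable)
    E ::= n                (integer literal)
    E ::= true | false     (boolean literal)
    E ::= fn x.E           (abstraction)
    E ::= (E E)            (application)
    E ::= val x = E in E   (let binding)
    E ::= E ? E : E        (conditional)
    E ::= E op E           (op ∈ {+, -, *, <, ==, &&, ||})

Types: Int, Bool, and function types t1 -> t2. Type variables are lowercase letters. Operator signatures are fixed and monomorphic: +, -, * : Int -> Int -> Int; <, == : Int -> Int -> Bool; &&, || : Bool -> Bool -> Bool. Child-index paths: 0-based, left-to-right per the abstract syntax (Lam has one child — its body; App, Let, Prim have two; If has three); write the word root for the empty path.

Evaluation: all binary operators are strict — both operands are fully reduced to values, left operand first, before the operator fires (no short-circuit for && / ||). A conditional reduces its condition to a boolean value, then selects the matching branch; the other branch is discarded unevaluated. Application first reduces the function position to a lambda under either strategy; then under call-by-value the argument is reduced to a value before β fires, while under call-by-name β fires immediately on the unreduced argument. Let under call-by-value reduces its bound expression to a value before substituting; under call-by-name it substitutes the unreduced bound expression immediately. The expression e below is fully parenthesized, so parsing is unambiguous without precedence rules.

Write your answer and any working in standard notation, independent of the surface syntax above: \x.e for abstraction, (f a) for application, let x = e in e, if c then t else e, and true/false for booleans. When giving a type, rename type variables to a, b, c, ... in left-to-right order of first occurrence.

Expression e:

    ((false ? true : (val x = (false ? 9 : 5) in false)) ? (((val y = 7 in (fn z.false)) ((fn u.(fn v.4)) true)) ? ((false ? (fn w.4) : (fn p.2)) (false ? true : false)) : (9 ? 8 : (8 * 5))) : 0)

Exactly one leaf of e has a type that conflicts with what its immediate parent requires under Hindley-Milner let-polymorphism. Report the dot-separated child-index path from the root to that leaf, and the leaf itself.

Answer: 1.2.0 : 9

Derivation:
  unify Bool ~ Bool
  unify Bool ~ Bool
  unify Int ~ Int
let x : Int
  unify Bool ~ Bool
  unify Bool ~ Bool
let y : Int
\z._ : a -> Bool
\v._ : c -> Int
\u._ : b -> c -> Int
  unify b -> c -> Int ~ Bool -> d
  unify b ~ Bool
  unify c -> Int ~ d
_ _ : c -> Int
  unify a -> Bool ~ (c -> Int) -> e
  unify a ~ c -> Int
  unify Bool ~ e
_ _ : Bool
  unify Bool ~ Bool
  unify Bool ~ Bool
\w._ : f -> Int
\p._ : g -> Int
  unify f -> Int ~ g -> Int
  unify f ~ g
  unify Int ~ Int
  unify Bool ~ Bool
  unify Bool ~ Bool
  unify g -> Int ~ Bool -> h
  unify g ~ Bool
  unify Int ~ h
_ _ : Int
  unify Int ~ Bool
  FAIL: mismatch Int ~ Bool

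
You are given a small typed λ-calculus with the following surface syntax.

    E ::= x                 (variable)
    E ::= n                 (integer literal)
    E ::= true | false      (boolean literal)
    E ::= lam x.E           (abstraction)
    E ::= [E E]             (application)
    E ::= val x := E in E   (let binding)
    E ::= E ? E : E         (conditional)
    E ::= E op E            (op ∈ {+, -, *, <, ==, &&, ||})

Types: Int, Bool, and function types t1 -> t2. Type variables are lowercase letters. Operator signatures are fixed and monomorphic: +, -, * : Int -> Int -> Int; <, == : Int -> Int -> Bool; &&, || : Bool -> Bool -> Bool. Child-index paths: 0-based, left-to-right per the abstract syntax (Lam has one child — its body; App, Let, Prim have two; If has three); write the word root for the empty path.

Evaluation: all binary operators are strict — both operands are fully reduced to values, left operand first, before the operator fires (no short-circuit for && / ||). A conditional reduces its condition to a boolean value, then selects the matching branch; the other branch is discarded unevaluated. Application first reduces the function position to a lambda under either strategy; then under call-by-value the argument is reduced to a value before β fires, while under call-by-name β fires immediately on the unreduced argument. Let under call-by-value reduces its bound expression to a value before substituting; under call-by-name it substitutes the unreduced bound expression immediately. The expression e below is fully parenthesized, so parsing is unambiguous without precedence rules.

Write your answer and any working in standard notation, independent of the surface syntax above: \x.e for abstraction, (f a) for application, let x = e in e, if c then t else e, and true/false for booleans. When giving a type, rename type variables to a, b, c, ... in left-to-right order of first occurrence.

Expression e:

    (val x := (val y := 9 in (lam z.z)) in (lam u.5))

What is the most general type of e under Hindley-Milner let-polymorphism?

Answer: a -> Int

Trace:
let y : Int
z : a
\z._ : a -> a
let x : forall. a -> a
\u._ : b -> Int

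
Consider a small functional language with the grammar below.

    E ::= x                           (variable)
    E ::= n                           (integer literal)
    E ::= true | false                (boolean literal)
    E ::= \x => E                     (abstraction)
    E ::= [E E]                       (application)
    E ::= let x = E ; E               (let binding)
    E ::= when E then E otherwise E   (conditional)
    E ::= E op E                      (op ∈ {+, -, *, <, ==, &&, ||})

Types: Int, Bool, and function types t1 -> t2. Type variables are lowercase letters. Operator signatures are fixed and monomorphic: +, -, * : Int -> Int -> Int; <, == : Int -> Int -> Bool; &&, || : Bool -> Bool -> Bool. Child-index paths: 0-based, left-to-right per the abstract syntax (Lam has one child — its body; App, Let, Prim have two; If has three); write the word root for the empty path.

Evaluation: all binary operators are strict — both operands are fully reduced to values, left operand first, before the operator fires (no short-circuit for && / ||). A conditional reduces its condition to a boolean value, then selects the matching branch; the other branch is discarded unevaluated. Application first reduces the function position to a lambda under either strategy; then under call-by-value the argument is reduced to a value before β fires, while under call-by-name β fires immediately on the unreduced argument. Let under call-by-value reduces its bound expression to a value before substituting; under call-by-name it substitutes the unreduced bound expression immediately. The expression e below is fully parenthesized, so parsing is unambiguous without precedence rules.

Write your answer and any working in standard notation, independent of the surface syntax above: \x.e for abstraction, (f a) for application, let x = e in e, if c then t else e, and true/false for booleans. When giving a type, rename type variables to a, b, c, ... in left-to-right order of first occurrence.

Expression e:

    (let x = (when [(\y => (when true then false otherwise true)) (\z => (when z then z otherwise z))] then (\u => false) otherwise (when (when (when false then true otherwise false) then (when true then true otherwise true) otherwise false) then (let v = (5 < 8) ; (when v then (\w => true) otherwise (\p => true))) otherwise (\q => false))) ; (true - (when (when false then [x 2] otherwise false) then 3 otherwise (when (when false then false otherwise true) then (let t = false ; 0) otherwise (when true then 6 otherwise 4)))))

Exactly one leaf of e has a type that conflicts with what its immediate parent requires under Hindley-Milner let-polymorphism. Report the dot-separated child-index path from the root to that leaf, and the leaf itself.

Trace:
  unify Bool ~ Bool
  unify Bool ~ Bool
\y._ : a -> Bool
z : b
  unify b ~ Bool
z : Bool
z : Bool
  unify Bool ~ Bool
\z._ : Bool -> Bool
  unify a -> Bool ~ (Bool -> Bool) -> c
  unify a ~ Bool -> Bool
  unify Bool ~ c
_ _ : Bool
  unify Bool ~ Bool
\u._ : d -> Bool
  unify Bool ~ Bool
  unify Bool ~ Bool
  unify Bool ~ Bool
  unify Bool ~ Bool
  unify Bool ~ Bool
  unify Bool ~ Bool
  unify Bool ~ Bool
  unify Int ~ Int
  unify Int ~ Int
let v : Bool
v : Bool
  unify Bool ~ Bool
\w._ : e -> Bool
\p._ : f -> Bool
  unify e -> Bool ~ f -> Bool
  unify e ~ f
  unify Bool ~ Bool
\q._ : g -> Bool
  unify f -> Bool ~ g -> Bool
  unify f ~ g
  unify Bool ~ Bool
  unify d -> Bool ~ g -> Bool
  unify d ~ g
  unify Bool ~ Bool
let x : forall. g -> Bool
  unify Bool ~ Int
  FAIL: mismatch Bool ~ Int

Answer: 1.0 : true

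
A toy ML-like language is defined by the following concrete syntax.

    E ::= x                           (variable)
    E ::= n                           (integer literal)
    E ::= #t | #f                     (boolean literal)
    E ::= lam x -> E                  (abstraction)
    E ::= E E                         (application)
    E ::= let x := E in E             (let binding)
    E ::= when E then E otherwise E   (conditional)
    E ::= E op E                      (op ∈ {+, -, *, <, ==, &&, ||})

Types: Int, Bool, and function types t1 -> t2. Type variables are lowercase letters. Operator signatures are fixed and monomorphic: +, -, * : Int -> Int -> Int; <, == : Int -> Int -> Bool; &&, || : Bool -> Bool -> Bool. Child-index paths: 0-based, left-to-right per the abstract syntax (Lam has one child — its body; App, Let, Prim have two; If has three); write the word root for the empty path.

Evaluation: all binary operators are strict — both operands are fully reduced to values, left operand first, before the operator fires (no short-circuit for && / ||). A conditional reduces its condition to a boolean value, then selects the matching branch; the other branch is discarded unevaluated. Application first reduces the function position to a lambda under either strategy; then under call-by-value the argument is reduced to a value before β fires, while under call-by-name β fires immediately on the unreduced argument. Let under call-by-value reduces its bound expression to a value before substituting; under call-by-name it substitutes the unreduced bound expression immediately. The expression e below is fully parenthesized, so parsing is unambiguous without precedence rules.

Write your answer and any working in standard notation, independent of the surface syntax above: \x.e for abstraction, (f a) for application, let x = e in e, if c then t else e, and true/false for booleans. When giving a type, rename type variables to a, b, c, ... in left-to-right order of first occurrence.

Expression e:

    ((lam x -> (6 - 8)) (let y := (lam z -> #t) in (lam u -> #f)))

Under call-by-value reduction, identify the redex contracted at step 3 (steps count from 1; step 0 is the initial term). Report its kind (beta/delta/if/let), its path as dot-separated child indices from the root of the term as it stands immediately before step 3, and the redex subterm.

Derivation:
step 0: ((\x.(6 - 8)) (let y = (\z.true) in (\u.false)))
step 1: [let@1] ((\x.(6 - 8)) (\u.false))
step 2: [beta@root] (6 - 8)
step 3: [delta@root] -2

Answer: delta at root : (6 - 8)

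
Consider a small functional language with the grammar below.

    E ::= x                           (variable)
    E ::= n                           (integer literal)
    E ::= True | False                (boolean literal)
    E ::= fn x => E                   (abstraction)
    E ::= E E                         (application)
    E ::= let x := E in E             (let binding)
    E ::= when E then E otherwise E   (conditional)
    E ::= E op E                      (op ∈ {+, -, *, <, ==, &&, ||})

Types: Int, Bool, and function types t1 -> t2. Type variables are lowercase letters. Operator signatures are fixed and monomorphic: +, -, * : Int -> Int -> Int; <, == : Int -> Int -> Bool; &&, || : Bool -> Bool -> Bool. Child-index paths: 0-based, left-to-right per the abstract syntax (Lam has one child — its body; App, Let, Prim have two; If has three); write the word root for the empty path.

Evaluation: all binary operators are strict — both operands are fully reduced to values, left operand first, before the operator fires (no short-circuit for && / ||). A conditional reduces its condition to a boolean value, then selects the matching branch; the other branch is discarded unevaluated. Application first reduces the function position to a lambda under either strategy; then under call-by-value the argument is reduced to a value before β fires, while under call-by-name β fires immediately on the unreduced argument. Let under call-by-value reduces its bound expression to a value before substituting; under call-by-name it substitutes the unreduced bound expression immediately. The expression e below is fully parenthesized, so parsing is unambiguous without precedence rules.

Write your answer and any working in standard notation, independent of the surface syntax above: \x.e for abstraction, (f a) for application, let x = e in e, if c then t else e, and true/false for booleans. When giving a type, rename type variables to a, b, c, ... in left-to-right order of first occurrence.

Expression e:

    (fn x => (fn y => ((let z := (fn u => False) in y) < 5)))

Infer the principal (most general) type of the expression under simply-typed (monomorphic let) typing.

Working:
\u._ : c -> Bool
let z : c -> Bool
y : b
  unify b ~ Int
  unify Int ~ Int
\y._ : Int -> Bool
\x._ : a -> Int -> Bool

Answer: a -> Int -> Bool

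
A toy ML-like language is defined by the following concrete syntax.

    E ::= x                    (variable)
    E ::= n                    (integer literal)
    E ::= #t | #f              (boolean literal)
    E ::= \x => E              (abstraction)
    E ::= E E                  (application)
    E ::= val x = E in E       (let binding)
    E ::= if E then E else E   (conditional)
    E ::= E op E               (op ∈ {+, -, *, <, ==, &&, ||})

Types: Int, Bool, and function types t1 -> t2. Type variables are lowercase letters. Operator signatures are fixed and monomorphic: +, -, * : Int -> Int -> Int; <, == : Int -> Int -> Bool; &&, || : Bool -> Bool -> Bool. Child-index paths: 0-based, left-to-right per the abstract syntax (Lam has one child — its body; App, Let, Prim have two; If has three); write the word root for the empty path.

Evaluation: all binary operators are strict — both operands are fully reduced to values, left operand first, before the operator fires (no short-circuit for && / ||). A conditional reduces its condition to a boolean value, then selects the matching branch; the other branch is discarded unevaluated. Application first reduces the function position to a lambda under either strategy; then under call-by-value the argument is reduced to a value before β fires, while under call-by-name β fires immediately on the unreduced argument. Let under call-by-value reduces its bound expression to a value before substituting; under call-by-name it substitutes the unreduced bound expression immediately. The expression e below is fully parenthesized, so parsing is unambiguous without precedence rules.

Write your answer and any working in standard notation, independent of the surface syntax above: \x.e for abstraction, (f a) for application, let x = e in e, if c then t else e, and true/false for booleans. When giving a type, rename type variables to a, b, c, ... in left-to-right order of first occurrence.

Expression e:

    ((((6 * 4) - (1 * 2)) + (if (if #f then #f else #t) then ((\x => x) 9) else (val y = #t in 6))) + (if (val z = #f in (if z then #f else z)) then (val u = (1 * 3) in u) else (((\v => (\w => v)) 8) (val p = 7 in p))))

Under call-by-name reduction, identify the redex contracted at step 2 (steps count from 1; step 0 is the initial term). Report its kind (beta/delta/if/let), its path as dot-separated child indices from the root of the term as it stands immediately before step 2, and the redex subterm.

Answer: delta at 0.0.1 : (1 * 2)

Working:
step 0: ((((6 * 4) - (1 * 2)) + (if (if false then false else true) then ((\x.x) 9) else (let y = true in 6))) + (if (let z = false in (if z then false else z)) then (let u = (1 * 3) in u) else (((\v.(\w.v)) 8) (let p = 7 in p))))
step 1: [delta@0.0.0] (((24 - (1 * 2)) + (if (if false then false else true) then ((\x.x) 9) else (let y = true in 6))) + (if (let z = false in (if z then false else z)) then (let u = (1 * 3) in u) else (((\v.(\w.v)) 8) (let p = 7 in p))))
step 2: [delta@0.0.1] (((24 - 2) + (if (if false then false else true) then ((\x.x) 9) else (let y = true in 6))) + (if (let z = false in (if z then false else z)) then (let u = (1 * 3) in u) else (((\v.(\w.v)) 8) (let p = 7 in p))))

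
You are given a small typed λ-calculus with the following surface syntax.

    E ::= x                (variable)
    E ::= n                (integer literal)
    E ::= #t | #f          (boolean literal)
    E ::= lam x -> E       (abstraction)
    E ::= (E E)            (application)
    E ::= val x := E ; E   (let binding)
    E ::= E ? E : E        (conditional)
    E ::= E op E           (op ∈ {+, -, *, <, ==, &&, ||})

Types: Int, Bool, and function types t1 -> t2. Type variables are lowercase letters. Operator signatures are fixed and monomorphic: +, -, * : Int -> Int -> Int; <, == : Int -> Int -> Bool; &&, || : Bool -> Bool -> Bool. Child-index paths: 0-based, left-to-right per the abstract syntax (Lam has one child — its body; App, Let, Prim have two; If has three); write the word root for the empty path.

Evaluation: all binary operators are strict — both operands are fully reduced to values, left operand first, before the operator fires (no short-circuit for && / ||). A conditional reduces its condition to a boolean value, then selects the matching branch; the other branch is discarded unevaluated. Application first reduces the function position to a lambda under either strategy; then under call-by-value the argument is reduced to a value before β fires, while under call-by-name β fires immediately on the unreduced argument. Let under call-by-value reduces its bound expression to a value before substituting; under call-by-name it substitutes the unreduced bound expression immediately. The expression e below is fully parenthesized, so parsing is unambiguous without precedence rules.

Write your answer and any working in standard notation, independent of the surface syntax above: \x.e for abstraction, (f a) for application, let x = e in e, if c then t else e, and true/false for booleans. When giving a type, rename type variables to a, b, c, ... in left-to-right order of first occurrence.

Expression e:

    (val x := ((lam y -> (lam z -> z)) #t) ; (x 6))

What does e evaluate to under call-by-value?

Working:
step 0: (let x = ((\y.(\z.z)) true) in (x 6))
step 1: [beta@0] (let x = (\z.z) in (x 6))
step 2: [let@root] ((\z.z) 6)
step 3: [beta@root] 6

Answer: 6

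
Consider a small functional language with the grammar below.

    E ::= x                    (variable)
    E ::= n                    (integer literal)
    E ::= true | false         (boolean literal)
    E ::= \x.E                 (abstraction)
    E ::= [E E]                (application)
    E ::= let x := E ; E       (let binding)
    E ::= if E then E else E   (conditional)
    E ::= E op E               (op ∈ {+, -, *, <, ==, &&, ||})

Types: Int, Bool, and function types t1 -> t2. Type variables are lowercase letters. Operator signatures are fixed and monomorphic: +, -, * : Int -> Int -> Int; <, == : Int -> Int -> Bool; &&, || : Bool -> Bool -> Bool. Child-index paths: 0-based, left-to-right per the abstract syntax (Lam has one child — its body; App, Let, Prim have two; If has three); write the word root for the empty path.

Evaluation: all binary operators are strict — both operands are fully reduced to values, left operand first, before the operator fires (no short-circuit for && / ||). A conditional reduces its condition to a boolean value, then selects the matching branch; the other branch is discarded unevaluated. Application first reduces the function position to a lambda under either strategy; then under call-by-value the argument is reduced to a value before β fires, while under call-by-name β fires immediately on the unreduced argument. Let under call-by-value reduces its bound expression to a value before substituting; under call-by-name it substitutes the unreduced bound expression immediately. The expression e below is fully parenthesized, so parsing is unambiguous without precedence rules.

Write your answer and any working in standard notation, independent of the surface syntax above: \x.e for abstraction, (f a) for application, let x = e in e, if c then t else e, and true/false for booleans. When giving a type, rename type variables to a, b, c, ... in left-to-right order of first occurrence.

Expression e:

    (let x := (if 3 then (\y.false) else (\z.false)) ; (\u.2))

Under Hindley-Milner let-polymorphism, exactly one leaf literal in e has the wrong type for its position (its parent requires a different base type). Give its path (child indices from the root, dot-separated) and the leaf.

Working:
  unify Int ~ Bool
  FAIL: mismatch Int ~ Bool

Answer: 0.0 : 3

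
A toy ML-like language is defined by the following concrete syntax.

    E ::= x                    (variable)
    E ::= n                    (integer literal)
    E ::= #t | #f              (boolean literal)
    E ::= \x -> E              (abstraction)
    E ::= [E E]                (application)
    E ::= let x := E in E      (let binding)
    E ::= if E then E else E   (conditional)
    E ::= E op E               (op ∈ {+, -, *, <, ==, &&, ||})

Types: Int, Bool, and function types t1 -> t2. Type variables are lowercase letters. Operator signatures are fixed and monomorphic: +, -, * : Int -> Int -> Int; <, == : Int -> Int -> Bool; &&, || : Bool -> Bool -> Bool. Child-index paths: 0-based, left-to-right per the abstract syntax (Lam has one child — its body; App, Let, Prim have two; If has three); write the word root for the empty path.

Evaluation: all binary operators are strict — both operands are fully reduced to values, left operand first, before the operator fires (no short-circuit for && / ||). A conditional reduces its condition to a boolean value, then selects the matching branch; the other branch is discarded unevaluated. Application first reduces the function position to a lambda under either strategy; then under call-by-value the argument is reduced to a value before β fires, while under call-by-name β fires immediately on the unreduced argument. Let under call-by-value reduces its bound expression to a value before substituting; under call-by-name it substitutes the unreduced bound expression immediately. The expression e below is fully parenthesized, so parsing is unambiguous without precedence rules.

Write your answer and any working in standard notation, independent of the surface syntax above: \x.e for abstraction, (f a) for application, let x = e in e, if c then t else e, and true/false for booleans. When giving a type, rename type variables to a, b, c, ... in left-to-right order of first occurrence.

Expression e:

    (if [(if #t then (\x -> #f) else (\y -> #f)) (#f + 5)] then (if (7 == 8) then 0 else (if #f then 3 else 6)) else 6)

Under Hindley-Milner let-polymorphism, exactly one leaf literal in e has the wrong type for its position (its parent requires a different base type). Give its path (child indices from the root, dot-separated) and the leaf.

Answer: 0.1.0 : false

Derivation:
  unify Bool ~ Bool
\x._ : a -> Bool
\y._ : b -> Bool
  unify a -> Bool ~ b -> Bool
  unify a ~ b
  unify Bool ~ Bool
  unify Bool ~ Int
  FAIL: mismatch Bool ~ Int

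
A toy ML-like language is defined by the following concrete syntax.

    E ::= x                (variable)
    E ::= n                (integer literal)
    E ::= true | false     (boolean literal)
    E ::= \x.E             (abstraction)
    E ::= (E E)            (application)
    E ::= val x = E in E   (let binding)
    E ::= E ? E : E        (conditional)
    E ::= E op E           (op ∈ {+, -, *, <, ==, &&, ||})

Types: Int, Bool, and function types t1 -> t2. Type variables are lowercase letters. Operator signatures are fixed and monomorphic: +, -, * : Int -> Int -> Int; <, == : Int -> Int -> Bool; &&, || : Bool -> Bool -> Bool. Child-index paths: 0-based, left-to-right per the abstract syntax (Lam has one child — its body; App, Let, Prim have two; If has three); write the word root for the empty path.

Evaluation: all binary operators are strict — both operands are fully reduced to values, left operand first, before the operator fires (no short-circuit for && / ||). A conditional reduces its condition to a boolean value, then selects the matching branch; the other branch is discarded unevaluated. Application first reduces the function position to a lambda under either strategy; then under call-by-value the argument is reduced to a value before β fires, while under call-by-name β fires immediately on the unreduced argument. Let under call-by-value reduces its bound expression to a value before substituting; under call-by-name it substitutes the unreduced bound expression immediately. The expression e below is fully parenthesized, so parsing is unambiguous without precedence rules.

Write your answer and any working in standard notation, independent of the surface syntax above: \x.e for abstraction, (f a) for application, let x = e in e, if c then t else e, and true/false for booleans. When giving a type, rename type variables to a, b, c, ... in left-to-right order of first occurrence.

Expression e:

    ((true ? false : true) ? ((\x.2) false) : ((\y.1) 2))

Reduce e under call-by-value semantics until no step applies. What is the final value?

Answer: 1

Derivation:
step 0: (if (if true then false else true) then ((\x.2) false) else ((\y.1) 2))
step 1: [if@0] (if false then ((\x.2) false) else ((\y.1) 2))
step 2: [if@root] ((\y.1) 2)
step 3: [beta@root] 1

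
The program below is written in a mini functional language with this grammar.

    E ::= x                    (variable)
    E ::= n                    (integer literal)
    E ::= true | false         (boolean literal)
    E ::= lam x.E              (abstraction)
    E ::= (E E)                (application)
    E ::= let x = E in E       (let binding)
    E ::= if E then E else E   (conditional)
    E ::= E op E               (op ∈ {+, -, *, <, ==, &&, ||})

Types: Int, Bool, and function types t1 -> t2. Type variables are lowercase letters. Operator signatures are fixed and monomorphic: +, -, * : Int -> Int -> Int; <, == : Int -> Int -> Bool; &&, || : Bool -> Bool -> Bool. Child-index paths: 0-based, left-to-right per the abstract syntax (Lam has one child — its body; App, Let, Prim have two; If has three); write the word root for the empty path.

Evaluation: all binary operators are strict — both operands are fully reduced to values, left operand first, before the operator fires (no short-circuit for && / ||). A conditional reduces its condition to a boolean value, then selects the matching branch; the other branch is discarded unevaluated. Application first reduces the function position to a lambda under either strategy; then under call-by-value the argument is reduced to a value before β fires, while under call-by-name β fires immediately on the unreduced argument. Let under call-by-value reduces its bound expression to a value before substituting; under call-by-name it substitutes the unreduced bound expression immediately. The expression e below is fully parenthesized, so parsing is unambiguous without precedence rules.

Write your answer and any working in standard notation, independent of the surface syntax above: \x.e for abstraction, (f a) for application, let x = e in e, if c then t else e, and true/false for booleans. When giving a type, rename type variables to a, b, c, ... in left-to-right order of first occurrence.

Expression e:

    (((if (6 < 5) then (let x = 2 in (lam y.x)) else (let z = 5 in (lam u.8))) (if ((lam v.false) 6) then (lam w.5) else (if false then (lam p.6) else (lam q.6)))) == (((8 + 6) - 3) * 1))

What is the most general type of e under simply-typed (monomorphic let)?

Answer: Bool

Derivation:
  unify Int ~ Int
  unify Int ~ Int
  unify Bool ~ Bool
let x : Int
x : Int
\y._ : a -> Int
let z : Int
\u._ : b -> Int
  unify a -> Int ~ b -> Int
  unify a ~ b
  unify Int ~ Int
\v._ : c -> Bool
  unify c -> Bool ~ Int -> d
  unify c ~ Int
  unify Bool ~ d
_ _ : Bool
  unify Bool ~ Bool
\w._ : e -> Int
  unify Bool ~ Bool
\p._ : f -> Int
\q._ : g -> Int
  unify f -> Int ~ g -> Int
  unify f ~ g
  unify Int ~ Int
  unify e -> Int ~ g -> Int
  unify e ~ g
  unify Int ~ Int
  unify b -> Int ~ (g -> Int) -> h
  unify b ~ g -> Int
  unify Int ~ h
_ _ : Int
  unify Int ~ Int
  unify Int ~ Int
  unify Int ~ Int
  unify Int ~ Int
  unify Int ~ Int
  unify Int ~ Int
  unify Int ~ Int
  unify Int ~ Int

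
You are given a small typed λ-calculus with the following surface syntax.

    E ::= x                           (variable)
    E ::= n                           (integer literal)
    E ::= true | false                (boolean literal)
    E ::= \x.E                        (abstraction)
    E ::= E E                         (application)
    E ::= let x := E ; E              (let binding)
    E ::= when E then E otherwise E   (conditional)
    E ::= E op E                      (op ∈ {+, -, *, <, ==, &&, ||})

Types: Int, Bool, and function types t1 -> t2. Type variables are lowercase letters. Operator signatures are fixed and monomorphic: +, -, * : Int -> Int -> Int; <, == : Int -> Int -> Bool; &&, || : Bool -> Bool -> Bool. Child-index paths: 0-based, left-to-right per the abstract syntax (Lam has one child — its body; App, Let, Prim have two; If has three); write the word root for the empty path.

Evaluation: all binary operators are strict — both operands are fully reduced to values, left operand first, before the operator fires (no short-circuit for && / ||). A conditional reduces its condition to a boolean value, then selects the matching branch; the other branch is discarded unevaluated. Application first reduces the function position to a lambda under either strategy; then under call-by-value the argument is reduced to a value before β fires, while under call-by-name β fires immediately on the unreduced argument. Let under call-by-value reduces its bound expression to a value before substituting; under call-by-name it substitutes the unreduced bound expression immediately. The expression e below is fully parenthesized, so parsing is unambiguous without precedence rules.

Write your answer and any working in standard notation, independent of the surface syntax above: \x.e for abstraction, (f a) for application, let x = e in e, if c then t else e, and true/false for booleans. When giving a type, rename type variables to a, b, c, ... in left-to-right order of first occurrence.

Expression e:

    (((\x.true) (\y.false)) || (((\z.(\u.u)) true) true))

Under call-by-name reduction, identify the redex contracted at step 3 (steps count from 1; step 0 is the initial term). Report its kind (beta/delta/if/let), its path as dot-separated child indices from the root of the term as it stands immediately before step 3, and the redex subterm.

Working:
step 0: (((\x.true) (\y.false)) || (((\z.(\u.u)) true) true))
step 1: [beta@0] (true || (((\z.(\u.u)) true) true))
step 2: [beta@1.0] (true || ((\u.u) true))
step 3: [beta@1] (true || true)

Answer: beta at 1 : ((\u.u) true)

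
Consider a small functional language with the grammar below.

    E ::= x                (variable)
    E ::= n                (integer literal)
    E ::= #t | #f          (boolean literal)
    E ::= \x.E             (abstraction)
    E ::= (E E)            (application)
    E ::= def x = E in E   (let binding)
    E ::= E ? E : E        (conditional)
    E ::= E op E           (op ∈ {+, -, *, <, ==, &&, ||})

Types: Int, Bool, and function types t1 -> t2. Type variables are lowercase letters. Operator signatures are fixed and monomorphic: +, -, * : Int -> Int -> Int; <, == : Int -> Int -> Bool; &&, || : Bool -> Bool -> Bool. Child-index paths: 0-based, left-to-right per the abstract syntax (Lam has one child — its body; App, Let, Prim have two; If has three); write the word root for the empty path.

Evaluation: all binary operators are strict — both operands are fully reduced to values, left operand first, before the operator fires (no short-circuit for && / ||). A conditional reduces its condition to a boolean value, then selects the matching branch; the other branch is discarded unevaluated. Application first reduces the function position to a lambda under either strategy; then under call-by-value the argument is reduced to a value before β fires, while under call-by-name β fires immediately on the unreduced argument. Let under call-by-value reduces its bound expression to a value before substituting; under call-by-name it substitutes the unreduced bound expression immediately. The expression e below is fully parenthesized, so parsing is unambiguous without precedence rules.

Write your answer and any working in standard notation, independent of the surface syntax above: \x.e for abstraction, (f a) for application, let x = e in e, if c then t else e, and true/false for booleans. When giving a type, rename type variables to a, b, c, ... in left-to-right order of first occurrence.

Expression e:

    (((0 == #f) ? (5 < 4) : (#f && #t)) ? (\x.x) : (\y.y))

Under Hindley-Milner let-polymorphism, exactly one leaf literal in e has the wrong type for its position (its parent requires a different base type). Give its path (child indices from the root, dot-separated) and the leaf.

Trace:
  unify Int ~ Int
  unify Bool ~ Int
  FAIL: mismatch Bool ~ Int

Answer: 0.0.1 : false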